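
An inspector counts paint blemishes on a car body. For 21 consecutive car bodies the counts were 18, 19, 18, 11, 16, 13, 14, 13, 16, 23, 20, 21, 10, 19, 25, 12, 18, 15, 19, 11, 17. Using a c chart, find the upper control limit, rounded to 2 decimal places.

c̄ = (18 + 19 + 18 + 11 + 16 + 13 + 14 + 13 + 16 + 23 + 20 + 21 + 10 + 19 + 25 + 12 + 18 + 15 + 19 + 11 + 17) / 21 = 348 / 21 = 16.5714
UCL = c̄ + 3√c̄ = 16.5714 + 3 × √16.5714 = 16.5714 + 3 × 4.0708 = 28.7838

28.78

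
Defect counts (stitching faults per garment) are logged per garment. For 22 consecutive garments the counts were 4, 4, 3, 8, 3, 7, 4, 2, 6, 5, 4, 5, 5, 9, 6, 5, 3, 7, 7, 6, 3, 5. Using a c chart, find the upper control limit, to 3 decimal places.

c̄ = (4 + 4 + 3 + 8 + 3 + 7 + 4 + 2 + 6 + 5 + 4 + 5 + 5 + 9 + 6 + 5 + 3 + 7 + 7 + 6 + 3 + 5) / 22 = 111 / 22 = 5.0455
UCL = c̄ + 3√c̄ = 5.0455 + 3 × √5.0455 = 5.0455 + 3 × 2.2462 = 11.7841

11.784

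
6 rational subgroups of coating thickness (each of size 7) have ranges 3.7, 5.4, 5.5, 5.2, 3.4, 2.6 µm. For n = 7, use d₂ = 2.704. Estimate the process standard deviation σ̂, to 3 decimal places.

R̄ = (3.7 + 5.4 + 5.5 + 5.2 + 3.4 + 2.6) / 6 = 4.3000
σ̂ = R̄ / d₂ = 4.3000 / 2.704 = 1.5902

1.590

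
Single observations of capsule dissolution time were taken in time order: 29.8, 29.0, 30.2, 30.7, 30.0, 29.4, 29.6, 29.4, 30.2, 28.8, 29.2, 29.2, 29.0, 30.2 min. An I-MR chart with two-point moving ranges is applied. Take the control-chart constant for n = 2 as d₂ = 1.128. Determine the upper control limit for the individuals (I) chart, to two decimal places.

X̄ = (29.8 + 29.0 + 30.2 + 30.7 + 30.0 + 29.4 + 29.6 + 29.4 + 30.2 + 28.8 + 29.2 + 29.2 + 29.0 + 30.2) / 14 = 29.6214
Moving ranges: 0.8, 1.2, 0.5, 0.7, 0.6, 0.2, 0.2, 0.8, 1.4, 0.4, 0.0, 0.2, 1.2; M̄R̄ = 8.2000 / 13 = 0.6308
UCL = X̄ + 3·M̄R̄/d₂ = 29.6214 + 3 × 0.6308 / 1.128 = 31.2990

31.30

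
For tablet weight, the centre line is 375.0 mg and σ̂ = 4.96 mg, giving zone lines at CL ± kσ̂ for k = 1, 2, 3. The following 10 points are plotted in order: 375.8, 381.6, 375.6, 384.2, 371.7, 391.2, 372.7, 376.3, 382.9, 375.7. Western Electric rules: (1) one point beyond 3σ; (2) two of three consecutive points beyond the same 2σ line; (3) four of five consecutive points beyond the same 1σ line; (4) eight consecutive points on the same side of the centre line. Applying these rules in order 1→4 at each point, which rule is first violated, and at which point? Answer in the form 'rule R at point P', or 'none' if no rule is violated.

rule 1 at point 6

Zone of each point (C = within 1σ̂, B = 1σ̂–2σ̂, A = 2σ̂–3σ̂, * = beyond 3σ̂; sign = side of CL): 1:+C, 2:+B, 3:+C, 4:+B, 5:-C, 6:+*, 7:-C, 8:+C, 9:+B, 10:+C
Rule 1 (one point beyond the 3σ limits) is satisfied at point 6.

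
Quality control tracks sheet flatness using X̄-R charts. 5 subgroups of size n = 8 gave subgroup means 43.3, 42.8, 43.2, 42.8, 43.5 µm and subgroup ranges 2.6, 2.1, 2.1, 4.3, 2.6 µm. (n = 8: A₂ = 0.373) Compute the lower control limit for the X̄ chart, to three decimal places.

X̄̄ = (43.3 + 42.8 + 43.2 + 42.8 + 43.5) / 5 = 215.6000 / 5 = 43.1200
R̄ = (2.6 + 2.1 + 2.1 + 4.3 + 2.6) / 5 = 13.7000 / 5 = 2.7400
LCL = X̄̄ − A₂·R̄ = 43.1200 − 0.373 × 2.7400 = 42.0980

42.098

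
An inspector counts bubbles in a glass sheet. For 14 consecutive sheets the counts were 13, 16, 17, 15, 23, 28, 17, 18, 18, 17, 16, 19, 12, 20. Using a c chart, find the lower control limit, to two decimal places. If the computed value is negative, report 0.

c̄ = (13 + 16 + 17 + 15 + 23 + 28 + 17 + 18 + 18 + 17 + 16 + 19 + 12 + 20) / 14 = 249 / 14 = 17.7857
LCL = c̄ − 3√c̄ = 17.7857 − 3 × 4.2173 = 5.1338

5.13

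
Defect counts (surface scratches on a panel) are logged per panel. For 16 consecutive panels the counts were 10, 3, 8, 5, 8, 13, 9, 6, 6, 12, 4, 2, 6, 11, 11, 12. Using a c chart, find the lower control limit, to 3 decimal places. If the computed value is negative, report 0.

0.000

c̄ = (10 + 3 + 8 + 5 + 8 + 13 + 9 + 6 + 6 + 12 + 4 + 2 + 6 + 11 + 11 + 12) / 16 = 126 / 16 = 7.8750
LCL = c̄ − 3√c̄ = 7.8750 − 3 × 2.8062 = -0.5437 → 0 (cannot be negative)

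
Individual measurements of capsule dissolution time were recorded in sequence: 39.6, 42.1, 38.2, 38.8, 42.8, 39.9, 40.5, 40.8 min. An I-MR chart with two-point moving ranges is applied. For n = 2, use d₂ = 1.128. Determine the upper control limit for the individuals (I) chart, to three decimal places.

45.961

X̄ = (39.6 + 42.1 + 38.2 + 38.8 + 42.8 + 39.9 + 40.5 + 40.8) / 8 = 40.3375
Moving ranges: 2.5, 3.9, 0.6, 4.0, 2.9, 0.6, 0.3; M̄R̄ = 14.8000 / 7 = 2.1143
UCL = X̄ + 3·M̄R̄/d₂ = 40.3375 + 3 × 2.1143 / 1.128 = 45.9606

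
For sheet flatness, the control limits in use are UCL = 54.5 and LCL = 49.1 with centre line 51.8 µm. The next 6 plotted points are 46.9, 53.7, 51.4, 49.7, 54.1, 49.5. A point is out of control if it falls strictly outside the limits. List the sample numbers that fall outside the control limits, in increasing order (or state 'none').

Compare each point to [49.1, 54.5]: sample 1 = 46.9 < LCL.

1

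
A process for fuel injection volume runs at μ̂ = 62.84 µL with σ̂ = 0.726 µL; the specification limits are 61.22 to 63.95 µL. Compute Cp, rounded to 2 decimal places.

0.63

Cp = (USL − LSL) / (6σ̂) = (63.95 − 61.22) / (6 × 0.726) = 2.7300 / 4.3560 = 0.6267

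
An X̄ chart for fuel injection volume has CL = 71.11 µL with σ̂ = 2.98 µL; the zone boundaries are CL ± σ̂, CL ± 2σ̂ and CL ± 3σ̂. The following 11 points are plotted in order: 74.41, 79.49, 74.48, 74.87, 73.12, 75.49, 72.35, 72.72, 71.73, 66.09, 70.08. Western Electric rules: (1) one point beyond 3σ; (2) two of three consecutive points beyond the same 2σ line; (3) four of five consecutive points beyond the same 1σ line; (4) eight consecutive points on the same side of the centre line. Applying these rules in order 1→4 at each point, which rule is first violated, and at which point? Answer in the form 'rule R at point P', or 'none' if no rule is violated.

rule 3 at point 4

Zone of each point (C = within 1σ̂, B = 1σ̂–2σ̂, A = 2σ̂–3σ̂, * = beyond 3σ̂; sign = side of CL): 1:+B, 2:+A, 3:+B, 4:+B, 5:+C, 6:+B, 7:+C, 8:+C, 9:+C, 10:-B, 11:-C
Rule 3 (four of five consecutive points beyond the same 1σ limit) is satisfied at point 4.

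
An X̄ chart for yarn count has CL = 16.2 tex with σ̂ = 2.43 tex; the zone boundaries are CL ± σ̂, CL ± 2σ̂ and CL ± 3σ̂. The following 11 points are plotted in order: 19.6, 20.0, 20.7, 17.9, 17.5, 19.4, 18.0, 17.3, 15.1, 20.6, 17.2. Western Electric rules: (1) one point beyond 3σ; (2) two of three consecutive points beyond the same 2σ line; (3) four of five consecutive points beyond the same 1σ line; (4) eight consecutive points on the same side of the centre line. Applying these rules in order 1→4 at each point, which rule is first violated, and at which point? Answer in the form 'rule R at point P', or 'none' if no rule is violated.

rule 4 at point 8

Zone of each point (C = within 1σ̂, B = 1σ̂–2σ̂, A = 2σ̂–3σ̂, * = beyond 3σ̂; sign = side of CL): 1:+B, 2:+B, 3:+B, 4:+C, 5:+C, 6:+B, 7:+C, 8:+C, 9:-C, 10:+B, 11:+C
Rule 4 (eight consecutive points on the same side of the centre line) is satisfied at point 8.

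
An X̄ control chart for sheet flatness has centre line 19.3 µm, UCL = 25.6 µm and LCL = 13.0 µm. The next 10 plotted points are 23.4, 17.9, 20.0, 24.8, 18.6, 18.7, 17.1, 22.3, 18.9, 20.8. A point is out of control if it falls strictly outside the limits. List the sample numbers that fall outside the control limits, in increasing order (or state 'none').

All 10 points lie within [13.0, 25.6].

none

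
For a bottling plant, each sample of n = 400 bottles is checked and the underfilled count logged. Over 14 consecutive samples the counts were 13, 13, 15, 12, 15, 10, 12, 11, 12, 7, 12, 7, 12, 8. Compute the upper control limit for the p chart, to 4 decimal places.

p̄ = Σdᵢ / (k·n) = 159 / (14 × 400) = 0.02839
UCL = p̄ + 3·√(p̄(1−p̄)/n) = 0.02839 + 3 × √(0.02839×0.97161/400) = 0.02839 + 3 × 0.00830 = 0.05331

0.0533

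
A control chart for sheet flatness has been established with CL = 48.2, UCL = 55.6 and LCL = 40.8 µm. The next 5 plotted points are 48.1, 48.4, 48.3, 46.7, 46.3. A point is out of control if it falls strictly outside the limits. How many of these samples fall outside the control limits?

0

All 5 points lie within [40.8, 55.6].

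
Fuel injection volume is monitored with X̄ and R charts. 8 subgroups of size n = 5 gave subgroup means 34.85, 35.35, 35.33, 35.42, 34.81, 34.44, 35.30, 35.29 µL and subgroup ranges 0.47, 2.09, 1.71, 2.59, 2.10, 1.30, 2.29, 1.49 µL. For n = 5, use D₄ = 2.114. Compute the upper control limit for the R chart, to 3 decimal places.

R̄ = (0.47 + 2.09 + 1.71 + 2.59 + 2.10 + 1.30 + 2.29 + 1.49) / 8 = 14.0400 / 8 = 1.7550
UCL_R = D₄·R̄ = 2.114 × 1.7550 = 3.7101

3.710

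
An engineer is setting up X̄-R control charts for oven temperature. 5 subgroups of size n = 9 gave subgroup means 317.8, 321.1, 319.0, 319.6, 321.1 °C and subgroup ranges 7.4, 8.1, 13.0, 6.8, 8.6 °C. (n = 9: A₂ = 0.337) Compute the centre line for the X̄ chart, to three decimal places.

X̄̄ = (317.8 + 321.1 + 319.0 + 319.6 + 321.1) / 5 = 1598.6000 / 5 = 319.7200
CL = X̄̄ = 319.7200

319.720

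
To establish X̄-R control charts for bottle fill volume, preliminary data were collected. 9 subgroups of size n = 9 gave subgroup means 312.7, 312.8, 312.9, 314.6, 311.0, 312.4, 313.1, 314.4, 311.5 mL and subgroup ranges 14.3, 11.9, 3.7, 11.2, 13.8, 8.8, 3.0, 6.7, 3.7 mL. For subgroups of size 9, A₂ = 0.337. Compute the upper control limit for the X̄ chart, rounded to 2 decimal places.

315.71

X̄̄ = (312.7 + 312.8 + 312.9 + 314.6 + 311.0 + 312.4 + 313.1 + 314.4 + 311.5) / 9 = 2815.4000 / 9 = 312.8222
R̄ = (14.3 + 11.9 + 3.7 + 11.2 + 13.8 + 8.8 + 3.0 + 6.7 + 3.7) / 9 = 77.1000 / 9 = 8.5667
UCL = X̄̄ + A₂·R̄ = 312.8222 + 0.337 × 8.5667 = 315.7092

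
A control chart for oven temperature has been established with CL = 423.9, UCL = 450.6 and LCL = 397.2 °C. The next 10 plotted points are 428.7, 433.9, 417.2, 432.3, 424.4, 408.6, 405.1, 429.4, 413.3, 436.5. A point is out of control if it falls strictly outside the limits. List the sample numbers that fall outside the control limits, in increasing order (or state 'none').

none

All 10 points lie within [397.2, 450.6].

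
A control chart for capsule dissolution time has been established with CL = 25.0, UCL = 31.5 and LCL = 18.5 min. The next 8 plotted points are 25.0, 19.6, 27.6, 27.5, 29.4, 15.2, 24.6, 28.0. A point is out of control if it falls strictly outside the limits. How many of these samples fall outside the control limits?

Compare each point to [18.5, 31.5]: sample 6 = 15.2 < LCL.

1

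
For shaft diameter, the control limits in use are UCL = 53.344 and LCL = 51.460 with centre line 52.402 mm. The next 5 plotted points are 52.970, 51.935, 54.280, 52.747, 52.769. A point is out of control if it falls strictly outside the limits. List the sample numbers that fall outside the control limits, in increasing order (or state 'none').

Compare each point to [51.460, 53.344]: sample 3 = 54.280 > UCL.

3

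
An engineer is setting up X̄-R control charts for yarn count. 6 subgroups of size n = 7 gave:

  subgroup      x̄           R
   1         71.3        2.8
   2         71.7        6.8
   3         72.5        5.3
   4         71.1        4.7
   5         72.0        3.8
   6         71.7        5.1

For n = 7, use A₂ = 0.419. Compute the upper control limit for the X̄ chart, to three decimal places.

X̄̄ = (71.3 + 71.7 + 72.5 + 71.1 + 72.0 + 71.7) / 6 = 430.3000 / 6 = 71.7167
R̄ = (2.8 + 6.8 + 5.3 + 4.7 + 3.8 + 5.1) / 6 = 28.5000 / 6 = 4.7500
UCL = X̄̄ + A₂·R̄ = 71.7167 + 0.419 × 4.7500 = 73.7069

73.707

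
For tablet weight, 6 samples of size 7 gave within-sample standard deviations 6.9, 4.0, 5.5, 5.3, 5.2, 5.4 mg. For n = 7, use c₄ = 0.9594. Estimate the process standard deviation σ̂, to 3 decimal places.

5.611

s̄ = (6.9 + 4.0 + 5.5 + 5.3 + 5.2 + 5.4) / 6 = 5.3833
σ̂ = s̄ / c₄ = 5.3833 / 0.9594 = 5.6111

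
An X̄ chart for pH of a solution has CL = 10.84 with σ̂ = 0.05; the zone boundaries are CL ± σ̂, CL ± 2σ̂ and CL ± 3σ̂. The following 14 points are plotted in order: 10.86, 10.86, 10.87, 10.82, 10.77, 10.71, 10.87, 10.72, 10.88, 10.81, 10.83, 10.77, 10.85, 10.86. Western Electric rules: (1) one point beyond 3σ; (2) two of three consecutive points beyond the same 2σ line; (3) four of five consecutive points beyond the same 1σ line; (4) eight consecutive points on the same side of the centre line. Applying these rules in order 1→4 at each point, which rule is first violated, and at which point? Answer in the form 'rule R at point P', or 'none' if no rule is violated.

rule 2 at point 8

Zone of each point (C = within 1σ̂, B = 1σ̂–2σ̂, A = 2σ̂–3σ̂, * = beyond 3σ̂; sign = side of CL): 1:+C, 2:+C, 3:+C, 4:-C, 5:-B, 6:-A, 7:+C, 8:-A, 9:+C, 10:-C, 11:-C, 12:-B, 13:+C, 14:+C
Rule 2 (two of three consecutive points beyond the same 2σ limit) is satisfied at point 8.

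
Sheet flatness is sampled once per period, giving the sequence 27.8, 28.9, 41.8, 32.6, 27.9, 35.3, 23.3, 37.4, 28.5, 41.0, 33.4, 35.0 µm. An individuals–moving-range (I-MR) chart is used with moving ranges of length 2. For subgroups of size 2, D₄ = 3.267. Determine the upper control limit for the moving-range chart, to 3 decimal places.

27.324

Moving ranges: 1.1, 12.9, 9.2, 4.7, 7.4, 12.0, 14.1, 8.9, 12.5, 7.6, 1.6; M̄R̄ = 92.0000 / 11 = 8.3636
UCL_MR = D₄·M̄R̄ = 3.267 × 8.3636 = 27.3240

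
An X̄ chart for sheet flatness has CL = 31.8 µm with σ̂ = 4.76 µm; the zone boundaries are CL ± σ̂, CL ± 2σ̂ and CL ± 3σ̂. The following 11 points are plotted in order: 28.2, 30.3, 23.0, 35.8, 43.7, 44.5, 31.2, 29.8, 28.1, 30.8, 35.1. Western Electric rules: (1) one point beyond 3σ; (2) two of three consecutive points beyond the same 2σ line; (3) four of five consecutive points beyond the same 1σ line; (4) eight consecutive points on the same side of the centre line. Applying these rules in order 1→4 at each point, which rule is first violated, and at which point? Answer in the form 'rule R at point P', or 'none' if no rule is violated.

rule 2 at point 6

Zone of each point (C = within 1σ̂, B = 1σ̂–2σ̂, A = 2σ̂–3σ̂, * = beyond 3σ̂; sign = side of CL): 1:-C, 2:-C, 3:-B, 4:+C, 5:+A, 6:+A, 7:-C, 8:-C, 9:-C, 10:-C, 11:+C
Rule 2 (two of three consecutive points beyond the same 2σ limit) is satisfied at point 6.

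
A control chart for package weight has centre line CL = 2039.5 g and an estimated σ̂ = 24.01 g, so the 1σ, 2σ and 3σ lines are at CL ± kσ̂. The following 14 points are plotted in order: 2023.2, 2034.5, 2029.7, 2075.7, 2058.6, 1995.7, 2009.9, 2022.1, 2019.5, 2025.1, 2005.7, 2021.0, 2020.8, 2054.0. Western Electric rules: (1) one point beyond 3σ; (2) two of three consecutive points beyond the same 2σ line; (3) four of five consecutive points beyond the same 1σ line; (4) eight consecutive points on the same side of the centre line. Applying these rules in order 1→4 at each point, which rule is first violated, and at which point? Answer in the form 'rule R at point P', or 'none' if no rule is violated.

rule 4 at point 13

Zone of each point (C = within 1σ̂, B = 1σ̂–2σ̂, A = 2σ̂–3σ̂, * = beyond 3σ̂; sign = side of CL): 1:-C, 2:-C, 3:-C, 4:+B, 5:+C, 6:-B, 7:-B, 8:-C, 9:-C, 10:-C, 11:-B, 12:-C, 13:-C, 14:+C
Rule 4 (eight consecutive points on the same side of the centre line) is satisfied at point 13.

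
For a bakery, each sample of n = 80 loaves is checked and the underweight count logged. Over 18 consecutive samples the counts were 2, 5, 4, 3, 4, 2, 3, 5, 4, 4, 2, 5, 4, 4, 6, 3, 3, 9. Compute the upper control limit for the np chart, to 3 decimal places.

9.848

p̄ = Σdᵢ / (k·n) = 72 / (18 × 80) = 0.05000
UCL = np̄ + 3·√(np̄(1−p̄)) = 4.0000 + 3 × √(4.0000×0.95000) = 4.0000 + 3 × 1.9494 = 9.8481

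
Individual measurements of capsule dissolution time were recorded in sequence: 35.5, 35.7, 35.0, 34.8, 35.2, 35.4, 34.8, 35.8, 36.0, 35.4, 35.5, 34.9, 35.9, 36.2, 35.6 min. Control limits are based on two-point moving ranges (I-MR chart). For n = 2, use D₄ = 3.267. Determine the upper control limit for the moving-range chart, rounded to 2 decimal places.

Moving ranges: 0.2, 0.7, 0.2, 0.4, 0.2, 0.6, 1.0, 0.2, 0.6, 0.1, 0.6, 1.0, 0.3, 0.6; M̄R̄ = 6.7000 / 14 = 0.4786
UCL_MR = D₄·M̄R̄ = 3.267 × 0.4786 = 1.5635

1.56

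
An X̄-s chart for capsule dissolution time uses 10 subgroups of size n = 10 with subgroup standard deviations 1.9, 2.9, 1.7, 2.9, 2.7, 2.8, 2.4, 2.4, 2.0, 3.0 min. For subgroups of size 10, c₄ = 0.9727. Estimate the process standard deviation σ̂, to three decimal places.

2.539

s̄ = (1.9 + 2.9 + 1.7 + 2.9 + 2.7 + 2.8 + 2.4 + 2.4 + 2.0 + 3.0) / 10 = 2.4700
σ̂ = s̄ / c₄ = 2.4700 / 0.9727 = 2.5393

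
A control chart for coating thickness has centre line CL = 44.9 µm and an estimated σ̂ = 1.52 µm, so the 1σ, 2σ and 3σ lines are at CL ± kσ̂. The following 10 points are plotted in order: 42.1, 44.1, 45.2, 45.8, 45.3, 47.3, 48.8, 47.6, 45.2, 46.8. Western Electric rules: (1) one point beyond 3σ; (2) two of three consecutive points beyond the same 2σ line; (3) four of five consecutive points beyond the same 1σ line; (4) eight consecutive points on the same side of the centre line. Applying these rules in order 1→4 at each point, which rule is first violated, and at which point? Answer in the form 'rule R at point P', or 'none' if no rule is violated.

rule 3 at point 10

Zone of each point (C = within 1σ̂, B = 1σ̂–2σ̂, A = 2σ̂–3σ̂, * = beyond 3σ̂; sign = side of CL): 1:-B, 2:-C, 3:+C, 4:+C, 5:+C, 6:+B, 7:+A, 8:+B, 9:+C, 10:+B
Rule 3 (four of five consecutive points beyond the same 1σ limit) is satisfied at point 10.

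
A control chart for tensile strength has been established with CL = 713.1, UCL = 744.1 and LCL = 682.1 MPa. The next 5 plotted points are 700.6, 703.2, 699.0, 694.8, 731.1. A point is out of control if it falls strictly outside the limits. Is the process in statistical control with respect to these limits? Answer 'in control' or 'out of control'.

All 5 points lie within [682.1, 744.1].

in control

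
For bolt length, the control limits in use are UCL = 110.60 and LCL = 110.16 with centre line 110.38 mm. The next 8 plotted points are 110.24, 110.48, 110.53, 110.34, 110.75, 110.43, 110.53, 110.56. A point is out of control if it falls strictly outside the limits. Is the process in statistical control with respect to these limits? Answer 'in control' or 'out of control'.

Compare each point to [110.16, 110.60]: sample 5 = 110.75 > UCL.

out of control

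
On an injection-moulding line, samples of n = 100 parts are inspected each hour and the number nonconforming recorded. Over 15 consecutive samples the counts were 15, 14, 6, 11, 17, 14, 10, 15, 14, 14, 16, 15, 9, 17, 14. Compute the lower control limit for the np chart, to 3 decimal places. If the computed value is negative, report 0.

p̄ = Σdᵢ / (k·n) = 201 / (15 × 100) = 0.13400
LCL = np̄ − 3·√(np̄(1−p̄)) = 13.4000 − 3 × 3.4065 = 3.1804

3.180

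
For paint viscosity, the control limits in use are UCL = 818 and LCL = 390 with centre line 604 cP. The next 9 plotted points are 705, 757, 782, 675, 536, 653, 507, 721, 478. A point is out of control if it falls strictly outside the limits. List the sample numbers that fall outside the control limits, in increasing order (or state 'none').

none

All 9 points lie within [390, 818].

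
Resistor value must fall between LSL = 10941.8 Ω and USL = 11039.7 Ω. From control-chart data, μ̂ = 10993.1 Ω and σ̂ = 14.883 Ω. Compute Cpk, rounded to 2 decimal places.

1.04

Cpu = (USL − μ̂) / (3σ̂) = (11039.7 − 10993.1) / (3 × 14.883) = 1.0437; Cpl = (μ̂ − LSL) / (3σ̂) = (10993.1 − 10941.8) / (3 × 14.883) = 1.1490; Cpk = min(Cpu, Cpl) = 1.0437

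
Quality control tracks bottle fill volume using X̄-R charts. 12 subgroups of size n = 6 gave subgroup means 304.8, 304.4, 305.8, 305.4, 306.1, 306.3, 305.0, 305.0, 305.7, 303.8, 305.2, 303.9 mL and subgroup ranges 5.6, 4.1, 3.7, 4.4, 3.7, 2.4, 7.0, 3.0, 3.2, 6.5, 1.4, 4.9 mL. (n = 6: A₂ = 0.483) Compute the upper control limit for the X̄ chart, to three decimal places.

307.125

X̄̄ = (304.8 + 304.4 + 305.8 + 305.4 + 306.1 + 306.3 + 305.0 + 305.0 + 305.7 + 303.8 + 305.2 + 303.9) / 12 = 3661.4000 / 12 = 305.1167
R̄ = (5.6 + 4.1 + 3.7 + 4.4 + 3.7 + 2.4 + 7.0 + 3.0 + 3.2 + 6.5 + 1.4 + 4.9) / 12 = 49.9000 / 12 = 4.1583
UCL = X̄̄ + A₂·R̄ = 305.1167 + 0.483 × 4.1583 = 307.1251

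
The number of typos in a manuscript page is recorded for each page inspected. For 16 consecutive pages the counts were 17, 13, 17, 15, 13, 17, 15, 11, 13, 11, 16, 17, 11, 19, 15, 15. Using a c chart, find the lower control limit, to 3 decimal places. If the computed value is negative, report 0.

c̄ = (17 + 13 + 17 + 15 + 13 + 17 + 15 + 11 + 13 + 11 + 16 + 17 + 11 + 19 + 15 + 15) / 16 = 235 / 16 = 14.6875
LCL = c̄ − 3√c̄ = 14.6875 − 3 × 3.8324 = 3.1902

3.190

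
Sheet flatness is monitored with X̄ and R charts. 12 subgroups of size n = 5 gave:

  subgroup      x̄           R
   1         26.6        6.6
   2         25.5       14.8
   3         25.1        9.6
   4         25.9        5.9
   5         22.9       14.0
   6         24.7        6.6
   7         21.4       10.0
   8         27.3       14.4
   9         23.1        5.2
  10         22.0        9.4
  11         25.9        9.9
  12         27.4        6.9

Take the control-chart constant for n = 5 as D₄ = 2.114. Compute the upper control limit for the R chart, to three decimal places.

R̄ = (6.6 + 14.8 + 9.6 + 5.9 + 14.0 + 6.6 + 10.0 + 14.4 + 5.2 + 9.4 + 9.9 + 6.9) / 12 = 113.3000 / 12 = 9.4417
UCL_R = D₄·R̄ = 2.114 × 9.4417 = 19.9597

19.960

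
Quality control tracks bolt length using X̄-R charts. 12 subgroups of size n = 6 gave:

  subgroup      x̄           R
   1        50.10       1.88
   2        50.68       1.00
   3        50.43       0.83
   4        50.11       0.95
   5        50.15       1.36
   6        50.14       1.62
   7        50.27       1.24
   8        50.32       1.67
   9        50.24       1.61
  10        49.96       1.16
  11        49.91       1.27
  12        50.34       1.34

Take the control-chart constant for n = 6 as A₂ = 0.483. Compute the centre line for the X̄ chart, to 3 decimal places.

X̄̄ = (50.10 + 50.68 + 50.43 + 50.11 + 50.15 + 50.14 + 50.27 + 50.32 + 50.24 + 49.96 + 49.91 + 50.34) / 12 = 602.6500 / 12 = 50.2208
CL = X̄̄ = 50.2208

50.221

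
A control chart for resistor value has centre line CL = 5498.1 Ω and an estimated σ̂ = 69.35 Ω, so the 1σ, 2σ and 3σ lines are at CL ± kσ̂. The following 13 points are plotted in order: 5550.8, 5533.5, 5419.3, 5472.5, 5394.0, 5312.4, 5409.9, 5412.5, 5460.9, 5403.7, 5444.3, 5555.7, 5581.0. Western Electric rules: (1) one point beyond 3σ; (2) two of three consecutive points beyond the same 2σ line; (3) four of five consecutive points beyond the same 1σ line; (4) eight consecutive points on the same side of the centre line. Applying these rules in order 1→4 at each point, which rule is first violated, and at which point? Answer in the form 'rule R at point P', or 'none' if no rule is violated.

rule 3 at point 7

Zone of each point (C = within 1σ̂, B = 1σ̂–2σ̂, A = 2σ̂–3σ̂, * = beyond 3σ̂; sign = side of CL): 1:+C, 2:+C, 3:-B, 4:-C, 5:-B, 6:-A, 7:-B, 8:-B, 9:-C, 10:-B, 11:-C, 12:+C, 13:+B
Rule 3 (four of five consecutive points beyond the same 1σ limit) is satisfied at point 7.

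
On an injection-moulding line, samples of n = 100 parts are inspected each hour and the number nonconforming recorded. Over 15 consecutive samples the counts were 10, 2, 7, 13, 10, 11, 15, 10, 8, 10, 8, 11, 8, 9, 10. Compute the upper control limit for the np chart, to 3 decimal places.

18.249

p̄ = Σdᵢ / (k·n) = 142 / (15 × 100) = 0.09467
UCL = np̄ + 3·√(np̄(1−p̄)) = 9.4667 + 3 × √(9.4667×0.90533) = 9.4667 + 3 × 2.9275 = 18.2493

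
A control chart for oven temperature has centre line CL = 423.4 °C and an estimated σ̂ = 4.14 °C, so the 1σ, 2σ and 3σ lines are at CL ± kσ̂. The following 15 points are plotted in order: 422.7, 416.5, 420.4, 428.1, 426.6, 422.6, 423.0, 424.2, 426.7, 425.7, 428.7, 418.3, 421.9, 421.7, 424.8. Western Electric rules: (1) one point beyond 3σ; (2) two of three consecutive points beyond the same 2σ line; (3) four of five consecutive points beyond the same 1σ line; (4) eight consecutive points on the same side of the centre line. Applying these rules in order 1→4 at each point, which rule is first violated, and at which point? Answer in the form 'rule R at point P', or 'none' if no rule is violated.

Zone of each point (C = within 1σ̂, B = 1σ̂–2σ̂, A = 2σ̂–3σ̂, * = beyond 3σ̂; sign = side of CL): 1:-C, 2:-B, 3:-C, 4:+B, 5:+C, 6:-C, 7:-C, 8:+C, 9:+C, 10:+C, 11:+B, 12:-B, 13:-C, 14:-C, 15:+C
No rule fires across all 15 points.

none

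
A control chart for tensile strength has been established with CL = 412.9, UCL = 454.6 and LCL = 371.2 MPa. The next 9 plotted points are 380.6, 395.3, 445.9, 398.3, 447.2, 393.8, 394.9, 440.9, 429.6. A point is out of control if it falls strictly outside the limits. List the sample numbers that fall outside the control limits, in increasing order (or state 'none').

none

All 9 points lie within [371.2, 454.6].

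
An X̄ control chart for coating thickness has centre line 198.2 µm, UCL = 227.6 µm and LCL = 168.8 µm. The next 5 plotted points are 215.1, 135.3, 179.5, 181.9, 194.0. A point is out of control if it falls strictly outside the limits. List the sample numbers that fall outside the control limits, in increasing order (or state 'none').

Compare each point to [168.8, 227.6]: sample 2 = 135.3 < LCL.

2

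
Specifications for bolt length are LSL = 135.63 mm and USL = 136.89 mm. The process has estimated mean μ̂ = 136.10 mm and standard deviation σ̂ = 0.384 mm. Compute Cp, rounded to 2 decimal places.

0.55

Cp = (USL − LSL) / (6σ̂) = (136.89 − 135.63) / (6 × 0.384) = 1.2600 / 2.3040 = 0.5469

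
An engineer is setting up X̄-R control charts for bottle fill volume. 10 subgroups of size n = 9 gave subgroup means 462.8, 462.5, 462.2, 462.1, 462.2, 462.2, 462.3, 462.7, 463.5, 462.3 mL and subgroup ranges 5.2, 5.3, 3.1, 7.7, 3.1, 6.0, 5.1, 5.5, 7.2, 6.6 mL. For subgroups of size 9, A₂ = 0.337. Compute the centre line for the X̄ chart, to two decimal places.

462.48

X̄̄ = (462.8 + 462.5 + 462.2 + 462.1 + 462.2 + 462.2 + 462.3 + 462.7 + 463.5 + 462.3) / 10 = 4624.8000 / 10 = 462.4800
CL = X̄̄ = 462.4800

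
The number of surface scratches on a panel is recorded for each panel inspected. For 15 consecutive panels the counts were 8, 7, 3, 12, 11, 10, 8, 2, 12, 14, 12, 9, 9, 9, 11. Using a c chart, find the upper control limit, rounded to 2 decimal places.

18.20

c̄ = (8 + 7 + 3 + 12 + 11 + 10 + 8 + 2 + 12 + 14 + 12 + 9 + 9 + 9 + 11) / 15 = 137 / 15 = 9.1333
UCL = c̄ + 3√c̄ = 9.1333 + 3 × √9.1333 = 9.1333 + 3 × 3.0221 = 18.1998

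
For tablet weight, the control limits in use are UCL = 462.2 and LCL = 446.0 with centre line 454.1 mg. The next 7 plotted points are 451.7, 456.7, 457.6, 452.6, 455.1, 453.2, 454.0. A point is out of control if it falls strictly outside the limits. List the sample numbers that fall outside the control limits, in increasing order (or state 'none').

none

All 7 points lie within [446.0, 462.2].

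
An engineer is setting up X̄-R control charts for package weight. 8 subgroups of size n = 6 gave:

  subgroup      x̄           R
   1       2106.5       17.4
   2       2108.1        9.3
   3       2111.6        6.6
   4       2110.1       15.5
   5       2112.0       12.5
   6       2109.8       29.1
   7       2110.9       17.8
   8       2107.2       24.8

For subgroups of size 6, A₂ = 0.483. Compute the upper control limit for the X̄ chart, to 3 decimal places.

X̄̄ = (2106.5 + 2108.1 + 2111.6 + 2110.1 + 2112.0 + 2109.8 + 2110.9 + 2107.2) / 8 = 16876.2000 / 8 = 2109.5250
R̄ = (17.4 + 9.3 + 6.6 + 15.5 + 12.5 + 29.1 + 17.8 + 24.8) / 8 = 133.0000 / 8 = 16.6250
UCL = X̄̄ + A₂·R̄ = 2109.5250 + 0.483 × 16.6250 = 2117.5549

2117.555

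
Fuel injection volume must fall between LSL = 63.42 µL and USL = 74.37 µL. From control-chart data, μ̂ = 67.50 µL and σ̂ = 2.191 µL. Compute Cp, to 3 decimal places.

0.833

Cp = (USL − LSL) / (6σ̂) = (74.37 − 63.42) / (6 × 2.191) = 10.9500 / 13.1460 = 0.8330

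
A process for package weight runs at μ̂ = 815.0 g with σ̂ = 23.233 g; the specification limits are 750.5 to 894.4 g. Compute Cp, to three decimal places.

1.032

Cp = (USL − LSL) / (6σ̂) = (894.4 − 750.5) / (6 × 23.233) = 143.9000 / 139.3980 = 1.0323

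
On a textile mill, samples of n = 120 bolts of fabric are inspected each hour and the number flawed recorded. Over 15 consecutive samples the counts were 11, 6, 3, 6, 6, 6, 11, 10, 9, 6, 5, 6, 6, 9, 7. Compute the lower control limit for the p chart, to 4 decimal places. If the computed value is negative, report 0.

0.0000

p̄ = Σdᵢ / (k·n) = 107 / (15 × 120) = 0.05944
LCL = p̄ − 3·√(p̄(1−p̄)/n) = 0.05944 − 3 × 0.02159 = -0.00531 → 0 (negative, so LCL = 0)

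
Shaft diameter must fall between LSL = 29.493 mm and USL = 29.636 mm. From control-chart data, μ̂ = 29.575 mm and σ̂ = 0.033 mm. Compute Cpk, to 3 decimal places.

Cpu = (USL − μ̂) / (3σ̂) = (29.636 − 29.575) / (3 × 0.033) = 0.6162; Cpl = (μ̂ − LSL) / (3σ̂) = (29.575 − 29.493) / (3 × 0.033) = 0.8283; Cpk = min(Cpu, Cpl) = 0.6162

0.616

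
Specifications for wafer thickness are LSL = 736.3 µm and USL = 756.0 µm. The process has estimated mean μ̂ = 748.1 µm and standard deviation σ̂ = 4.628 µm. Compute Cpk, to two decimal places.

0.57

Cpu = (USL − μ̂) / (3σ̂) = (756.0 − 748.1) / (3 × 4.628) = 0.5690; Cpl = (μ̂ − LSL) / (3σ̂) = (748.1 − 736.3) / (3 × 4.628) = 0.8499; Cpk = min(Cpu, Cpl) = 0.5690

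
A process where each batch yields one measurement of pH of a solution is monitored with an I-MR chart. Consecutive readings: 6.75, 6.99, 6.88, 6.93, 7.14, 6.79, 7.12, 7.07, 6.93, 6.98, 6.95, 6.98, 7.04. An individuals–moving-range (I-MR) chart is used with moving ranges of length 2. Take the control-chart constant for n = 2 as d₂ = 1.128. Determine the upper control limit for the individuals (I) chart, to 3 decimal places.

X̄ = (6.75 + 6.99 + 6.88 + 6.93 + 7.14 + 6.79 + 7.12 + 7.07 + 6.93 + 6.98 + 6.95 + 6.98 + 7.04) / 13 = 6.9654
Moving ranges: 0.24, 0.11, 0.05, 0.21, 0.35, 0.33, 0.05, 0.14, 0.05, 0.03, 0.03, 0.06; M̄R̄ = 1.6500 / 12 = 0.1375
UCL = X̄ + 3·M̄R̄/d₂ = 6.9654 + 3 × 0.1375 / 1.128 = 7.3311

7.331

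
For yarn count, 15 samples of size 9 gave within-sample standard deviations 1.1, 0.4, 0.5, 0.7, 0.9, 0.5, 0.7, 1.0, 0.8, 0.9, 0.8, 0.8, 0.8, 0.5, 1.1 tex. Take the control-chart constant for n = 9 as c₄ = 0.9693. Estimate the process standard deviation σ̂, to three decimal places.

0.791

s̄ = (1.1 + 0.4 + 0.5 + 0.7 + 0.9 + 0.5 + 0.7 + 1.0 + 0.8 + 0.9 + 0.8 + 0.8 + 0.8 + 0.5 + 1.1) / 15 = 0.7667
σ̂ = s̄ / c₄ = 0.7667 / 0.9693 = 0.7909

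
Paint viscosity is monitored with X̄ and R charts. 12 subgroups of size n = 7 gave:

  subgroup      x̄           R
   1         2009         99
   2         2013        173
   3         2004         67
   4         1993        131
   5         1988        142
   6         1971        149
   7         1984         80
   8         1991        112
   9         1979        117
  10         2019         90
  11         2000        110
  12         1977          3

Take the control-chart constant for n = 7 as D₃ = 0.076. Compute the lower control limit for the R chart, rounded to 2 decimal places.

8.06

R̄ = (99 + 173 + 67 + 131 + 142 + 149 + 80 + 112 + 117 + 90 + 110 + 3) / 12 = 1273.0000 / 12 = 106.0833
LCL_R = D₃·R̄ = 0.076 × 106.0833 = 8.0623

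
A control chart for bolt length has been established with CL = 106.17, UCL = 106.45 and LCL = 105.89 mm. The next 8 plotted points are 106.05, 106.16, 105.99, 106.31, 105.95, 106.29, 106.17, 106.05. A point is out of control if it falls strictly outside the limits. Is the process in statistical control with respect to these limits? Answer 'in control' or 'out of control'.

All 8 points lie within [105.89, 106.45].

in control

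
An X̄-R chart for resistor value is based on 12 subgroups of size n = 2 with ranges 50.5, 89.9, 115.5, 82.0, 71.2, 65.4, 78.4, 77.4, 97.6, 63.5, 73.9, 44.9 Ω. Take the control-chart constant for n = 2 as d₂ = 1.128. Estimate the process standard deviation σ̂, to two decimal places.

67.24

R̄ = (50.5 + 89.9 + 115.5 + 82.0 + 71.2 + 65.4 + 78.4 + 77.4 + 97.6 + 63.5 + 73.9 + 44.9) / 12 = 75.8500
σ̂ = R̄ / d₂ = 75.8500 / 1.128 = 67.2429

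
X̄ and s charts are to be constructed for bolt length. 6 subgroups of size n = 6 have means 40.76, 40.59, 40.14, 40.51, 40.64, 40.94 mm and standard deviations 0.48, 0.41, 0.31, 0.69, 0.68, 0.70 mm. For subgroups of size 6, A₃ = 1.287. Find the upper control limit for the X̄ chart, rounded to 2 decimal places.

X̄̄ = (40.76 + 40.59 + 40.14 + 40.51 + 40.64 + 40.94) / 6 = 40.5967
s̄ = (0.48 + 0.41 + 0.31 + 0.69 + 0.68 + 0.70) / 6 = 0.5450
UCL = X̄̄ + A₃·s̄ = 40.5967 + 1.287 × 0.5450 = 41.2981

41.30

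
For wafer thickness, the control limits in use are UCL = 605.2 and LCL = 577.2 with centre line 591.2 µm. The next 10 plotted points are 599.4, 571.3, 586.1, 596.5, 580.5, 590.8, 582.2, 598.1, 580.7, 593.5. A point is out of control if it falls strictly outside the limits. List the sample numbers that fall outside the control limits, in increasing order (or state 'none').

Compare each point to [577.2, 605.2]: sample 2 = 571.3 < LCL.

2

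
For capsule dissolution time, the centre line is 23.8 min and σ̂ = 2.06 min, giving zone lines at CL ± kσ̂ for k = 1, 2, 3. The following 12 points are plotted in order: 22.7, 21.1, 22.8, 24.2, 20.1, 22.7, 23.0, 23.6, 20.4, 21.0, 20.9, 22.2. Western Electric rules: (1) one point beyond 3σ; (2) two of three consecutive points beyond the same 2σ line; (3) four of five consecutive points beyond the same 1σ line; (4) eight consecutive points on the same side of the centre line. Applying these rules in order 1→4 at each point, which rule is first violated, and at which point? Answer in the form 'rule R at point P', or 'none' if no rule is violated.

rule 4 at point 12

Zone of each point (C = within 1σ̂, B = 1σ̂–2σ̂, A = 2σ̂–3σ̂, * = beyond 3σ̂; sign = side of CL): 1:-C, 2:-B, 3:-C, 4:+C, 5:-B, 6:-C, 7:-C, 8:-C, 9:-B, 10:-B, 11:-B, 12:-C
Rule 4 (eight consecutive points on the same side of the centre line) is satisfied at point 12.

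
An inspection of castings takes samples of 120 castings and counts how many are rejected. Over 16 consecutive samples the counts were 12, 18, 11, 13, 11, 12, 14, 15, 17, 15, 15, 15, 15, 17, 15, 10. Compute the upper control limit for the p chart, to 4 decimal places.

p̄ = Σdᵢ / (k·n) = 225 / (16 × 120) = 0.11719
UCL = p̄ + 3·√(p̄(1−p̄)/n) = 0.11719 + 3 × √(0.11719×0.88281/120) = 0.11719 + 3 × 0.02936 = 0.20527

0.2053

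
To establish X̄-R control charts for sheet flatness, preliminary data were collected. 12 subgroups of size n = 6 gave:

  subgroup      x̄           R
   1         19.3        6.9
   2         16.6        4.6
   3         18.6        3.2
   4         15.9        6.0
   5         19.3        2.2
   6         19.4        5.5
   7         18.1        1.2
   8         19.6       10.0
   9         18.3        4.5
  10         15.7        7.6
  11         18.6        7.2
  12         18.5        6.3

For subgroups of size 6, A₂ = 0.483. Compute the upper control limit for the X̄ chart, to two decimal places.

20.78

X̄̄ = (19.3 + 16.6 + 18.6 + 15.9 + 19.3 + 19.4 + 18.1 + 19.6 + 18.3 + 15.7 + 18.6 + 18.5) / 12 = 217.9000 / 12 = 18.1583
R̄ = (6.9 + 4.6 + 3.2 + 6.0 + 2.2 + 5.5 + 1.2 + 10.0 + 4.5 + 7.6 + 7.2 + 6.3) / 12 = 65.2000 / 12 = 5.4333
UCL = X̄̄ + A₂·R̄ = 18.1583 + 0.483 × 5.4333 = 20.7826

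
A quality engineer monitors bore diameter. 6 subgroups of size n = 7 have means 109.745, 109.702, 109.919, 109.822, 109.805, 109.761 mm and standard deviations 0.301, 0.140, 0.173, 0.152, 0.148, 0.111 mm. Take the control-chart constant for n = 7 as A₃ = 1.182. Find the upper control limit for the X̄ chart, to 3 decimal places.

109.994

X̄̄ = (109.745 + 109.702 + 109.919 + 109.822 + 109.805 + 109.761) / 6 = 109.7923
s̄ = (0.301 + 0.140 + 0.173 + 0.152 + 0.148 + 0.111) / 6 = 0.1708
UCL = X̄̄ + A₃·s̄ = 109.7923 + 1.182 × 0.1708 = 109.9943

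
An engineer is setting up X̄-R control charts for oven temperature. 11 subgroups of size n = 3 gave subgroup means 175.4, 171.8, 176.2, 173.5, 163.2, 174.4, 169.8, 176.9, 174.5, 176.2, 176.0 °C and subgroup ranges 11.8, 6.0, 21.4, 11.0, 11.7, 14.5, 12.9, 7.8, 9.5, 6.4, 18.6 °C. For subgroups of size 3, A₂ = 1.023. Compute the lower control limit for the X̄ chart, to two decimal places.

X̄̄ = (175.4 + 171.8 + 176.2 + 173.5 + 163.2 + 174.4 + 169.8 + 176.9 + 174.5 + 176.2 + 176.0) / 11 = 1907.9000 / 11 = 173.4455
R̄ = (11.8 + 6.0 + 21.4 + 11.0 + 11.7 + 14.5 + 12.9 + 7.8 + 9.5 + 6.4 + 18.6) / 11 = 131.6000 / 11 = 11.9636
LCL = X̄̄ − A₂·R̄ = 173.4455 − 1.023 × 11.9636 = 161.2067

161.21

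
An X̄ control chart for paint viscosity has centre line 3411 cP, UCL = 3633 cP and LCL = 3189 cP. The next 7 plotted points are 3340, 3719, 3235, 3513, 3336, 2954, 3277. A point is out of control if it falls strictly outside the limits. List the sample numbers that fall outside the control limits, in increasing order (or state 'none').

Compare each point to [3189, 3633]: sample 2 = 3719 > UCL; sample 6 = 2954 < LCL.

2, 6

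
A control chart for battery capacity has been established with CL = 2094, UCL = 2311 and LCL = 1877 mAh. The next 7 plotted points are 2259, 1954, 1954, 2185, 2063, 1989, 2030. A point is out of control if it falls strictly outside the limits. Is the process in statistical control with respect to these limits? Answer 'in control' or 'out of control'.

All 7 points lie within [1877, 2311].

in control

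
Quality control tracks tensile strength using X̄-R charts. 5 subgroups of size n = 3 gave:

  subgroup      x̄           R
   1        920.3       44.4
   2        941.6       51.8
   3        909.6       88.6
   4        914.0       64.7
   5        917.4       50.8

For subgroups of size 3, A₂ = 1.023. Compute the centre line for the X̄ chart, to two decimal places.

X̄̄ = (920.3 + 941.6 + 909.6 + 914.0 + 917.4) / 5 = 4602.9000 / 5 = 920.5800
CL = X̄̄ = 920.5800

920.58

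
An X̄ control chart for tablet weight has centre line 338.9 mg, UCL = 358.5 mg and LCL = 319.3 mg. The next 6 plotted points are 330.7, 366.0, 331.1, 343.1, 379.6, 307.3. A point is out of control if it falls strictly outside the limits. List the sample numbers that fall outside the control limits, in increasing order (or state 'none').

2, 5, 6

Compare each point to [319.3, 358.5]: sample 2 = 366.0 > UCL; sample 5 = 379.6 > UCL; sample 6 = 307.3 < LCL.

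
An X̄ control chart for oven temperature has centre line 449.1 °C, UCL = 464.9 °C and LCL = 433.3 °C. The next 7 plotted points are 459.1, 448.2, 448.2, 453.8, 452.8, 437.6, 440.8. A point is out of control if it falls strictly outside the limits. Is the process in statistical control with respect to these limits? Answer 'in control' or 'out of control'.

All 7 points lie within [433.3, 464.9].

in control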